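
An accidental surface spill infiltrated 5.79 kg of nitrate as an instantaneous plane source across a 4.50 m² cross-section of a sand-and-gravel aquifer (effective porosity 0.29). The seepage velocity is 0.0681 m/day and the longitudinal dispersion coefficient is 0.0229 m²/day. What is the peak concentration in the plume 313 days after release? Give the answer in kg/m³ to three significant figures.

0.467 kg/m³

The peak of an instantaneous 1D plume sits at x = vt; there the Gaussian factor is 1 and C_max = M/(n_e·A·√(4πDt)), where n_e·A is the pore area the mass is dissolved in.
√(4πDt) = √(4π × 0.0229 × 313) = 9.491 m, so C_max = 5.79/(0.29 × 4.50 × 9.491) = 0.467 kg/m³.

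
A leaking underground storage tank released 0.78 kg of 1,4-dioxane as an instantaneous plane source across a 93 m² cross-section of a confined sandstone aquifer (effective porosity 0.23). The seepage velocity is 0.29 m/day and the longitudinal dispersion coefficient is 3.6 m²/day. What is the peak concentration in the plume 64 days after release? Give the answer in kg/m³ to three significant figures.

0.000678 kg/m³

The peak of an instantaneous 1D plume sits at x = vt; there the Gaussian factor is 1 and C_max = M/(n_e·A·√(4πDt)), where n_e·A is the pore area the mass is dissolved in.
√(4πDt) = √(4π × 3.6 × 64) = 53.81 m, so C_max = 0.78/(0.23 × 93 × 53.81) = 0.000678 kg/m³.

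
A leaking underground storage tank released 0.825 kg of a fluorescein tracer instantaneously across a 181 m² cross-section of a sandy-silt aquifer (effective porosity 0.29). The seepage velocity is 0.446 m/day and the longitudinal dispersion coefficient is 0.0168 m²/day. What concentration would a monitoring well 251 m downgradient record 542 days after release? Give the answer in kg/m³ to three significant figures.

0.000139 kg/m³

For an instantaneous plane source, C(x,t) = M/(n_e·A·√(4πDt)) · exp(−(x−vt)²/(4Dt)), with n_e·A the pore (flow) area.
Plume center vt = 0.446 × 542 = 241.732 m, so the well at 251 m is 9.268 m downgradient of the peak.
√(4πDt) = 10.70 m, giving peak height M/(n_e·A·√(4πDt)) = 0.825/(0.29 × 181 × 10.70) = 0.001469 kg/m³.
(x−vt)²/(4Dt) = (9.268)²/(4 × 0.0168 × 542) = 2.358; exp(−2.358) = 0.09461.
C = 0.001469 × 0.09461 = 0.000139 kg/m³.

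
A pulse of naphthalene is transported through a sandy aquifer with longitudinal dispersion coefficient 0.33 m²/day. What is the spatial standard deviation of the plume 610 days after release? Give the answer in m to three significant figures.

Dispersive spreading gives a Gaussian with σ² = 2Dt; advection only shifts the center.
σ = √(2 × 0.33 × 610) = 20.1 m.

20.1 m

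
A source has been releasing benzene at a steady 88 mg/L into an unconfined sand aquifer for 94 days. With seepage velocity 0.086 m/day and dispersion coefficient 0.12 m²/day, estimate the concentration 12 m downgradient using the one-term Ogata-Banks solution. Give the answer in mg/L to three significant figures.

For a continuous step input, C/C₀ ≈ ½·erfc((x−vt)/(2√(Dt))).
vt = 0.086 × 94 = 8.084 m and 2√(Dt) = 2√(0.12 × 94) = 6.717 m.
Argument (x−vt)/(2√(Dt)) = (12 − 8.084)/6.717 = 0.5830; ½·erfc(0.5830) = 0.2048.
C = 88 × 0.2048 = 18.0 mg/L.

18.0 mg/L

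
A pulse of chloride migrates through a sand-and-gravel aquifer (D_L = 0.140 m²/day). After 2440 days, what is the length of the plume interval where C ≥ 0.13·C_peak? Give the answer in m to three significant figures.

106 m

The plume is Gaussian with σ = √(2Dt) = √(2 × 0.140 × 2440) = 26.14 m.
C/C_peak = exp(−Δx²/(2σ²)) = 0.13 ⇒ Δx = σ·√(−2 ln 0.13) = 26.14 × 2.020 = 52.80 m.
Width = 2Δx = 106 m.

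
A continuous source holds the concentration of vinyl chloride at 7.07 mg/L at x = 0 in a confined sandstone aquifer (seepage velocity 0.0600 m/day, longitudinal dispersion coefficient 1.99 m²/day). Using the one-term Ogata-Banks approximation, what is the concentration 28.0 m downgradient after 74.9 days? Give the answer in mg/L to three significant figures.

0.613 mg/L

For a continuous step input, C/C₀ ≈ ½·erfc((x−vt)/(2√(Dt))).
vt = 0.0600 × 74.9 = 4.494 m and 2√(Dt) = 2√(1.99 × 74.9) = 24.42 m.
Argument (x−vt)/(2√(Dt)) = (28.0 − 4.494)/24.42 = 0.9626; ½·erfc(0.9626) = 0.08671.
C = 7.07 × 0.08671 = 0.613 mg/L.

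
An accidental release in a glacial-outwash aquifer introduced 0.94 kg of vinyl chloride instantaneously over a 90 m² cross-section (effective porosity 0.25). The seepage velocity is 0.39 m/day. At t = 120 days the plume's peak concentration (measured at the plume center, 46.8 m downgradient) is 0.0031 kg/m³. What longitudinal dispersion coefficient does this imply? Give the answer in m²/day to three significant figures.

0.120 m²/day

At the plume center C_max = M/(n_e·A·√(4πDt)), so D = M²/(4πt·(n_e·A·C_max)²).
n_e·A·C_max = 0.25 × 90 × 0.0031 = 0.06975 kg/m.
D = 0.94²/(4π × 120 × 0.06975²) = 0.120 m²/day.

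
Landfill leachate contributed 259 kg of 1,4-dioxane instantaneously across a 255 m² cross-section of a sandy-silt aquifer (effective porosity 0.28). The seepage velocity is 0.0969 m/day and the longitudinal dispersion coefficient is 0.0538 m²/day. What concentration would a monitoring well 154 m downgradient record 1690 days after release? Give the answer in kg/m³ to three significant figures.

0.0826 kg/m³

For an instantaneous plane source, C(x,t) = M/(n_e·A·√(4πDt)) · exp(−(x−vt)²/(4Dt)), with n_e·A the pore (flow) area.
Plume center vt = 0.0969 × 1690 = 163.761 m, so the well at 154 m is 9.761 m upgradient of the peak.
√(4πDt) = 33.80 m, giving peak height M/(n_e·A·√(4πDt)) = 259/(0.28 × 255 × 33.80) = 0.1073 kg/m³.
(x−vt)²/(4Dt) = (-9.761)²/(4 × 0.0538 × 1690) = 0.2620; exp(−0.2620) = 0.7695.
C = 0.1073 × 0.7695 = 0.0826 kg/m³.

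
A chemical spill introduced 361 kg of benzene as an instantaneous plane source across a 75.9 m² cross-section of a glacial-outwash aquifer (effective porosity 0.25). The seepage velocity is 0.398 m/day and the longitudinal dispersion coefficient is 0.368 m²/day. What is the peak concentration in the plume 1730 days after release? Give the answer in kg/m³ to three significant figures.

The peak of an instantaneous 1D plume sits at x = vt; there the Gaussian factor is 1 and C_max = M/(n_e·A·√(4πDt)), where n_e·A is the pore area the mass is dissolved in.
√(4πDt) = √(4π × 0.368 × 1730) = 89.44 m, so C_max = 361/(0.25 × 75.9 × 89.44) = 0.213 kg/m³.

0.213 kg/m³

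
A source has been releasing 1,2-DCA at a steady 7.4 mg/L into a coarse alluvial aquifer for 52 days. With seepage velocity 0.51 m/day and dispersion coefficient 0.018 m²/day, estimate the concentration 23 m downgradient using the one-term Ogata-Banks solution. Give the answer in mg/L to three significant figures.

7.36 mg/L

For a continuous step input, C/C₀ ≈ ½·erfc((x−vt)/(2√(Dt))).
vt = 0.51 × 52 = 26.52 m and 2√(Dt) = 2√(0.018 × 52) = 1.935 m.
Argument (x−vt)/(2√(Dt)) = (23 − 26.52)/1.935 = -1.819; ½·erfc(-1.819) = 0.9950.
C = 7.4 × 0.9950 = 7.36 mg/L.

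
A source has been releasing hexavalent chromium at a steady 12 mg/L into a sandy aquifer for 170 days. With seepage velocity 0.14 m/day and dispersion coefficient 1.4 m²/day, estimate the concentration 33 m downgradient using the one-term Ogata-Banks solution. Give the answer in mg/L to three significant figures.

For a continuous step input, C/C₀ ≈ ½·erfc((x−vt)/(2√(Dt))).
vt = 0.14 × 170 = 23.8 m and 2√(Dt) = 2√(1.4 × 170) = 30.85 m.
Argument (x−vt)/(2√(Dt)) = (33 − 23.8)/30.85 = 0.2982; ½·erfc(0.2982) = 0.3366.
C = 12 × 0.3366 = 4.04 mg/L.

4.04 mg/L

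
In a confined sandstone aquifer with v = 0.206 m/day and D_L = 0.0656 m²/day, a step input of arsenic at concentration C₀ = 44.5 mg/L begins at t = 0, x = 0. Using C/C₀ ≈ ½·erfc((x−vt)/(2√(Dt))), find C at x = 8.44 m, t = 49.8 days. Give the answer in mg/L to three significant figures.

33.9 mg/L

For a continuous step input, C/C₀ ≈ ½·erfc((x−vt)/(2√(Dt))).
vt = 0.206 × 49.8 = 10.2588 m and 2√(Dt) = 2√(0.0656 × 49.8) = 3.615 m.
Argument (x−vt)/(2√(Dt)) = (8.44 − 10.2588)/3.615 = -0.5031; ½·erfc(-0.5031) = 0.7616.
C = 44.5 × 0.7616 = 33.9 mg/L.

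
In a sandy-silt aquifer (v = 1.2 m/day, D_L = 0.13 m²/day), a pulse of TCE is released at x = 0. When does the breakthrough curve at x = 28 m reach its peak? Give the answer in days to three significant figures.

For the 1D instantaneous-source solution, setting ∂C/∂t = 0 at fixed x gives v²t² + 2Dt − x² = 0, so t = (√(D² + v²x²) − D)/v².
√(D² + v²x²) = √(0.13² + 1.2² × 28²) = 33.60; v² = 1.44.
t = (33.60 − 0.13)/1.44 = 23.2 days (vs. the pure-advection estimate x/v = 23.3 d).

23.2 days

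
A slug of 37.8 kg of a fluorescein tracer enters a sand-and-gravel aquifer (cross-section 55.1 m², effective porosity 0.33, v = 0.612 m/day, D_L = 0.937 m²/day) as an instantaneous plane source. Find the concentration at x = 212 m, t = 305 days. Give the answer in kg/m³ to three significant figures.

0.0198 kg/m³

For an instantaneous plane source, C(x,t) = M/(n_e·A·√(4πDt)) · exp(−(x−vt)²/(4Dt)), with n_e·A the pore (flow) area.
Plume center vt = 0.612 × 305 = 186.66 m, so the well at 212 m is 25.34 m downgradient of the peak.
√(4πDt) = 59.93 m, giving peak height M/(n_e·A·√(4πDt)) = 37.8/(0.33 × 55.1 × 59.93) = 0.03469 kg/m³.
(x−vt)²/(4Dt) = (25.34)²/(4 × 0.937 × 305) = 0.5617; exp(−0.5617) = 0.5702.
C = 0.03469 × 0.5702 = 0.0198 kg/m³.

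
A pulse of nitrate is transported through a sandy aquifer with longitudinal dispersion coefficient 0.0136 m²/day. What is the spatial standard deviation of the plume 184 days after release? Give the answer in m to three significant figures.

Dispersive spreading gives a Gaussian with σ² = 2Dt; advection only shifts the center.
σ = √(2 × 0.0136 × 184) = 2.24 m.

2.24 m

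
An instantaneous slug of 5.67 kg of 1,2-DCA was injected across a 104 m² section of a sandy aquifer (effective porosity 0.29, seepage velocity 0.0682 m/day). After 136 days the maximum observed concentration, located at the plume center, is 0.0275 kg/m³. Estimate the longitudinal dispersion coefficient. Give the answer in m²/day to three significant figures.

At the plume center C_max = M/(n_e·A·√(4πDt)), so D = M²/(4πt·(n_e·A·C_max)²).
n_e·A·C_max = 0.29 × 104 × 0.0275 = 0.8294 kg/m.
D = 5.67²/(4π × 136 × 0.8294²) = 0.0273 m²/day.

0.0273 m²/day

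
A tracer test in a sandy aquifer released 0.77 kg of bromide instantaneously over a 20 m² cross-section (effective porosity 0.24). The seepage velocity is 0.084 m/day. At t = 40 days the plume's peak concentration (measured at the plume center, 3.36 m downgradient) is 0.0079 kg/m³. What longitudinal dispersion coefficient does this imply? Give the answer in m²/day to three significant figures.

0.820 m²/day

At the plume center C_max = M/(n_e·A·√(4πDt)), so D = M²/(4πt·(n_e·A·C_max)²).
n_e·A·C_max = 0.24 × 20 × 0.0079 = 0.03792 kg/m.
D = 0.77²/(4π × 40 × 0.03792²) = 0.820 m²/day.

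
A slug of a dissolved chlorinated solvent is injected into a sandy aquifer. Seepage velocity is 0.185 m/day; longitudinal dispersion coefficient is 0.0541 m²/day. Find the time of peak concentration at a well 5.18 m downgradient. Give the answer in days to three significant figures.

26.5 days

For the 1D instantaneous-source solution, setting ∂C/∂t = 0 at fixed x gives v²t² + 2Dt − x² = 0, so t = (√(D² + v²x²) − D)/v².
√(D² + v²x²) = √(0.0541² + 0.185² × 5.18²) = 0.9598; v² = 0.034225.
t = (0.9598 − 0.0541)/0.034225 = 26.5 days (vs. the pure-advection estimate x/v = 28.0 d).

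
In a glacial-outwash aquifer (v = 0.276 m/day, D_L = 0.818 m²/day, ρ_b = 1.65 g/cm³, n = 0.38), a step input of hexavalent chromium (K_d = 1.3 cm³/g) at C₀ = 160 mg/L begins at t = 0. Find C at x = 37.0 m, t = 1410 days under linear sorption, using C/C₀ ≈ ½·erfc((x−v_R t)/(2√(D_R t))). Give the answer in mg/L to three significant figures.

Retardation factor R = 1 + ρ_b·K_d/n = 1 + 1.65 × 1.3/0.38 = 6.645.
Sorption retards both mechanisms: v_R = v/R = 0.04153 m/day, D_R = D/R = 0.1231 m²/day.
v_R·t = 0.04153 × 1410 = 58.5573 m; 2√(D_R t) = 26.35 m; argument = (37.0 − 58.5573)/26.35 = -0.8181.
C = C₀ × ½·erfc(-0.8181) = 160 × 0.8764 = 140 mg/L.

140 mg/L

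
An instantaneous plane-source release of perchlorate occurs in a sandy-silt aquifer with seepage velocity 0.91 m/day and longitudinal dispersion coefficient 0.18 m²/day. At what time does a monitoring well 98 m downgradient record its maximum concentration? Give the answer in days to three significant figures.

107 days

For the 1D instantaneous-source solution, setting ∂C/∂t = 0 at fixed x gives v²t² + 2Dt − x² = 0, so t = (√(D² + v²x²) − D)/v².
√(D² + v²x²) = √(0.18² + 0.91² × 98²) = 89.18; v² = 0.8281.
t = (89.18 − 0.18)/0.8281 = 107 days (vs. the pure-advection estimate x/v = 108 d).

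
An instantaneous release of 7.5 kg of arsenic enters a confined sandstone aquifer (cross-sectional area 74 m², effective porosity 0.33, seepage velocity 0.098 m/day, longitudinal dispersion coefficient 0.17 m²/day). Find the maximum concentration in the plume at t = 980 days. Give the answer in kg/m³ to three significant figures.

0.00671 kg/m³

The peak of an instantaneous 1D plume sits at x = vt; there the Gaussian factor is 1 and C_max = M/(n_e·A·√(4πDt)), where n_e·A is the pore area the mass is dissolved in.
√(4πDt) = √(4π × 0.17 × 980) = 45.76 m, so C_max = 7.5/(0.33 × 74 × 45.76) = 0.00671 kg/m³.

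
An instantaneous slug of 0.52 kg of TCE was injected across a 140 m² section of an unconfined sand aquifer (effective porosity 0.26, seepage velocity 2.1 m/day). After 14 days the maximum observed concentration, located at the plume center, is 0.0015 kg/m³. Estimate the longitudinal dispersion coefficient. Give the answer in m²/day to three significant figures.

At the plume center C_max = M/(n_e·A·√(4πDt)), so D = M²/(4πt·(n_e·A·C_max)²).
n_e·A·C_max = 0.26 × 140 × 0.0015 = 0.05460 kg/m.
D = 0.52²/(4π × 14 × 0.05460²) = 0.516 m²/day.

0.516 m²/day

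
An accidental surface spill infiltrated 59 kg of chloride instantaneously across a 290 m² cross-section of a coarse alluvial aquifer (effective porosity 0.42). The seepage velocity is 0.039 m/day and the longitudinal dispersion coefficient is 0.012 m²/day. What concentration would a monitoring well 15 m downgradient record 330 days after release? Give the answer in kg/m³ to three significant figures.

For an instantaneous plane source, C(x,t) = M/(n_e·A·√(4πDt)) · exp(−(x−vt)²/(4Dt)), with n_e·A the pore (flow) area.
Plume center vt = 0.039 × 330 = 12.87 m, so the well at 15 m is 2.13 m downgradient of the peak.
√(4πDt) = 7.054 m, giving peak height M/(n_e·A·√(4πDt)) = 59/(0.42 × 290 × 7.054) = 0.06867 kg/m³.
(x−vt)²/(4Dt) = (2.13)²/(4 × 0.012 × 330) = 0.2864; exp(−0.2864) = 0.7510.
C = 0.06867 × 0.7510 = 0.0516 kg/m³.

0.0516 kg/m³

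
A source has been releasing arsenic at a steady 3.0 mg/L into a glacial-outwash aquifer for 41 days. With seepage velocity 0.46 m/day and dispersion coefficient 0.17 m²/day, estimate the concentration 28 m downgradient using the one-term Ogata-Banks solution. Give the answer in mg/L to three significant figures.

0.0215 mg/L

For a continuous step input, C/C₀ ≈ ½·erfc((x−vt)/(2√(Dt))).
vt = 0.46 × 41 = 18.86 m and 2√(Dt) = 2√(0.17 × 41) = 5.280 m.
Argument (x−vt)/(2√(Dt)) = (28 − 18.86)/5.280 = 1.731; ½·erfc(1.731) = 0.007183.
C = 3.0 × 0.007183 = 0.0215 mg/L.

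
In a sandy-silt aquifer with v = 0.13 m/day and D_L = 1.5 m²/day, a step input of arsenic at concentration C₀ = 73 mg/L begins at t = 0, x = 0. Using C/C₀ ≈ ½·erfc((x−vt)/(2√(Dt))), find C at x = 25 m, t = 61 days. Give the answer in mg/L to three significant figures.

For a continuous step input, C/C₀ ≈ ½·erfc((x−vt)/(2√(Dt))).
vt = 0.13 × 61 = 7.93 m and 2√(Dt) = 2√(1.5 × 61) = 19.13 m.
Argument (x−vt)/(2√(Dt)) = (25 − 7.93)/19.13 = 0.8923; ½·erfc(0.8923) = 0.1035.
C = 73 × 0.1035 = 7.56 mg/L.

7.56 mg/L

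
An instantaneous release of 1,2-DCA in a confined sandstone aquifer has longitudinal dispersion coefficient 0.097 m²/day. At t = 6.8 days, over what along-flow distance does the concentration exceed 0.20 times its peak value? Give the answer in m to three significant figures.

4.12 m

The plume is Gaussian with σ = √(2Dt) = √(2 × 0.097 × 6.8) = 1.149 m.
C/C_peak = exp(−Δx²/(2σ²)) = 0.20 ⇒ Δx = σ·√(−2 ln 0.20) = 1.149 × 1.794 = 2.061 m.
Width = 2Δx = 4.12 m.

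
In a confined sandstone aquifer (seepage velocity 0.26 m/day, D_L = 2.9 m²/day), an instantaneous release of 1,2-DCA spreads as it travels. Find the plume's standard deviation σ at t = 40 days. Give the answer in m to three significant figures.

Dispersive spreading gives a Gaussian with σ² = 2Dt; advection only shifts the center.
σ = √(2 × 2.9 × 40) = 15.2 m.

15.2 m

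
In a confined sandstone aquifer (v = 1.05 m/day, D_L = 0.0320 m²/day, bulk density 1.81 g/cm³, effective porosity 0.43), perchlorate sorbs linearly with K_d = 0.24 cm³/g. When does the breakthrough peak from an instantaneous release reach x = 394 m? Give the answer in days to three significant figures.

Retardation factor R = 1 + ρ_b·K_d/n = 1 + 1.81 × 0.24/0.43 = 2.010.
Sorption retards both mechanisms: v_R = v/R = 0.5224 m/day, D_R = D/R = 0.01592 m²/day.
Peak time from v_R²t² + 2D_R t − x² = 0: t = (√(D_R² + v_R²x²) − D_R)/v_R².
√(D_R² + v_R²x²) = √(0.01592² + 0.5224² × 394²) = 205.8; v_R² = 0.2729.
t = (205.8 − 0.01592)/0.2729 = 754 days.

754 days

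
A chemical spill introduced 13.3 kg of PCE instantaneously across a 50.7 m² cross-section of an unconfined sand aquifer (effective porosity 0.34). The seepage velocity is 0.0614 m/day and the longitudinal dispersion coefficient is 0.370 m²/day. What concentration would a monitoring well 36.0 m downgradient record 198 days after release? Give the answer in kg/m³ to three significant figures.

For an instantaneous plane source, C(x,t) = M/(n_e·A·√(4πDt)) · exp(−(x−vt)²/(4Dt)), with n_e·A the pore (flow) area.
Plume center vt = 0.0614 × 198 = 12.1572 m, so the well at 36.0 m is 23.8428 m downgradient of the peak.
√(4πDt) = 30.34 m, giving peak height M/(n_e·A·√(4πDt)) = 13.3/(0.34 × 50.7 × 30.34) = 0.02543 kg/m³.
(x−vt)²/(4Dt) = (23.8428)²/(4 × 0.370 × 198) = 1.940; exp(−1.940) = 0.1437.
C = 0.02543 × 0.1437 = 0.00365 kg/m³.

0.00365 kg/m³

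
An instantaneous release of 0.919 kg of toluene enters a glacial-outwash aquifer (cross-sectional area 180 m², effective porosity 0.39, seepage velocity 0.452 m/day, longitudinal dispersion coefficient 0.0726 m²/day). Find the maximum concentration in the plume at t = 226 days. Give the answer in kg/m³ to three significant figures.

The peak of an instantaneous 1D plume sits at x = vt; there the Gaussian factor is 1 and C_max = M/(n_e·A·√(4πDt)), where n_e·A is the pore area the mass is dissolved in.
√(4πDt) = √(4π × 0.0726 × 226) = 14.36 m, so C_max = 0.919/(0.39 × 180 × 14.36) = 0.000912 kg/m³.

0.000912 kg/m³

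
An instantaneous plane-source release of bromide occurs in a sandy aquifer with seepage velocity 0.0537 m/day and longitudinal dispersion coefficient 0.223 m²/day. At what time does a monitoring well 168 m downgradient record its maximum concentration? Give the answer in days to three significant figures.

3050 days

For the 1D instantaneous-source solution, setting ∂C/∂t = 0 at fixed x gives v²t² + 2Dt − x² = 0, so t = (√(D² + v²x²) − D)/v².
√(D² + v²x²) = √(0.223² + 0.0537² × 168²) = 9.024; v² = 0.00288369.
t = (9.024 − 0.223)/0.00288369 = 3050 days (vs. the pure-advection estimate x/v = 3130 d).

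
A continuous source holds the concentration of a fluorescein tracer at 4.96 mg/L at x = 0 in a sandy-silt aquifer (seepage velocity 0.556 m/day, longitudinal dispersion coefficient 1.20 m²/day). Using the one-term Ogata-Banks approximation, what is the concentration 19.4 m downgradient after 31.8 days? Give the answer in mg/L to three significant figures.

For a continuous step input, C/C₀ ≈ ½·erfc((x−vt)/(2√(Dt))).
vt = 0.556 × 31.8 = 17.6808 m and 2√(Dt) = 2√(1.20 × 31.8) = 12.35 m.
Argument (x−vt)/(2√(Dt)) = (19.4 − 17.6808)/12.35 = 0.1392; ½·erfc(0.1392) = 0.4220.
C = 4.96 × 0.4220 = 2.09 mg/L.

2.09 mg/L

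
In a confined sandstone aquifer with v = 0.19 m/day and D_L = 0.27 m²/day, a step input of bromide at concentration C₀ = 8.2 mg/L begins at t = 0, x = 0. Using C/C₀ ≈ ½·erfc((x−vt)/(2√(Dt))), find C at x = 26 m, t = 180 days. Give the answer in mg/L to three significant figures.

6.54 mg/L

For a continuous step input, C/C₀ ≈ ½·erfc((x−vt)/(2√(Dt))).
vt = 0.19 × 180 = 34.2 m and 2√(Dt) = 2√(0.27 × 180) = 13.94 m.
Argument (x−vt)/(2√(Dt)) = (26 − 34.2)/13.94 = -0.5882; ½·erfc(-0.5882) = 0.7973.
C = 8.2 × 0.7973 = 6.54 mg/L.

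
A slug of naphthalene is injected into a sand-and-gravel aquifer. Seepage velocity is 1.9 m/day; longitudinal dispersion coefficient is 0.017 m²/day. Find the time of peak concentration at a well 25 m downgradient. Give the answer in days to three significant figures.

For the 1D instantaneous-source solution, setting ∂C/∂t = 0 at fixed x gives v²t² + 2Dt − x² = 0, so t = (√(D² + v²x²) − D)/v².
√(D² + v²x²) = √(0.017² + 1.9² × 25²) = 47.50; v² = 3.61.
t = (47.50 − 0.017)/3.61 = 13.2 days (vs. the pure-advection estimate x/v = 13.2 d).

13.2 days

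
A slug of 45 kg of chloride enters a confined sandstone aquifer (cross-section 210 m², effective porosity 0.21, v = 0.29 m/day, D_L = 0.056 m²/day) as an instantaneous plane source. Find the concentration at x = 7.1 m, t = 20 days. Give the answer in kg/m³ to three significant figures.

For an instantaneous plane source, C(x,t) = M/(n_e·A·√(4πDt)) · exp(−(x−vt)²/(4Dt)), with n_e·A the pore (flow) area.
Plume center vt = 0.29 × 20 = 5.8 m, so the well at 7.1 m is 1.3 m downgradient of the peak.
√(4πDt) = 3.752 m, giving peak height M/(n_e·A·√(4πDt)) = 45/(0.21 × 210 × 3.752) = 0.2720 kg/m³.
(x−vt)²/(4Dt) = (1.3)²/(4 × 0.056 × 20) = 0.3772; exp(−0.3772) = 0.6858.
C = 0.2720 × 0.6858 = 0.187 kg/m³.

0.187 kg/m³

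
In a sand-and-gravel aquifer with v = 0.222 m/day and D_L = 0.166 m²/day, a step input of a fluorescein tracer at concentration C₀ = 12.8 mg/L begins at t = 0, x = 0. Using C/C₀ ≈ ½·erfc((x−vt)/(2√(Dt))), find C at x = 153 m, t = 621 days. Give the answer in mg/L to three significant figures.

1.87 mg/L

For a continuous step input, C/C₀ ≈ ½·erfc((x−vt)/(2√(Dt))).
vt = 0.222 × 621 = 137.862 m and 2√(Dt) = 2√(0.166 × 621) = 20.31 m.
Argument (x−vt)/(2√(Dt)) = (153 − 137.862)/20.31 = 0.7453; ½·erfc(0.7453) = 0.1459.
C = 12.8 × 0.1459 = 1.87 mg/L.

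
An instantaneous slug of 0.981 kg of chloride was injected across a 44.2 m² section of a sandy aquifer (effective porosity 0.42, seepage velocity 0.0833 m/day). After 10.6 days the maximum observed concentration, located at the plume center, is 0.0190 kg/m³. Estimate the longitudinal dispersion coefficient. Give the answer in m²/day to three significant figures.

At the plume center C_max = M/(n_e·A·√(4πDt)), so D = M²/(4πt·(n_e·A·C_max)²).
n_e·A·C_max = 0.42 × 44.2 × 0.0190 = 0.3527 kg/m.
D = 0.981²/(4π × 10.6 × 0.3527²) = 0.0581 m²/day.

0.0581 m²/day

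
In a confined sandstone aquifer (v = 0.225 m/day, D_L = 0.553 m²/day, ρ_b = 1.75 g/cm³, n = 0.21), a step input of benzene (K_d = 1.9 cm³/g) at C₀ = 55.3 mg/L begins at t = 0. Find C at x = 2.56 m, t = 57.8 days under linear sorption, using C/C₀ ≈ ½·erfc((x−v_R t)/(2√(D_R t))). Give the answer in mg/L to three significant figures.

Retardation factor R = 1 + ρ_b·K_d/n = 1 + 1.75 × 1.9/0.21 = 16.83.
Sorption retards both mechanisms: v_R = v/R = 0.01337 m/day, D_R = D/R = 0.03286 m²/day.
v_R·t = 0.01337 × 57.8 = 0.772786 m; 2√(D_R t) = 2.756 m; argument = (2.56 − 0.772786)/2.756 = 0.6485.
C = C₀ × ½·erfc(0.6485) = 55.3 × 0.1795 = 9.93 mg/L.

9.93 mg/L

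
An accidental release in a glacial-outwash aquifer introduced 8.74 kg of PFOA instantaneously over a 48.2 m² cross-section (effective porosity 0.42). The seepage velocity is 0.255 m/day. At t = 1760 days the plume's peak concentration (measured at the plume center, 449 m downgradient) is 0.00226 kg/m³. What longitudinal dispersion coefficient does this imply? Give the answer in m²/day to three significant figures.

1.65 m²/day

At the plume center C_max = M/(n_e·A·√(4πDt)), so D = M²/(4πt·(n_e·A·C_max)²).
n_e·A·C_max = 0.42 × 48.2 × 0.00226 = 0.04575 kg/m.
D = 8.74²/(4π × 1760 × 0.04575²) = 1.65 m²/day.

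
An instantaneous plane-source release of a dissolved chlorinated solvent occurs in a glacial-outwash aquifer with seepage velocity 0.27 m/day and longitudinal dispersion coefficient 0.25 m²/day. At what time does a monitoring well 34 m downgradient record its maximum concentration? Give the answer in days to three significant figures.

123 days

For the 1D instantaneous-source solution, setting ∂C/∂t = 0 at fixed x gives v²t² + 2Dt − x² = 0, so t = (√(D² + v²x²) − D)/v².
√(D² + v²x²) = √(0.25² + 0.27² × 34²) = 9.183; v² = 0.0729.
t = (9.183 − 0.25)/0.0729 = 123 days (vs. the pure-advection estimate x/v = 126 d).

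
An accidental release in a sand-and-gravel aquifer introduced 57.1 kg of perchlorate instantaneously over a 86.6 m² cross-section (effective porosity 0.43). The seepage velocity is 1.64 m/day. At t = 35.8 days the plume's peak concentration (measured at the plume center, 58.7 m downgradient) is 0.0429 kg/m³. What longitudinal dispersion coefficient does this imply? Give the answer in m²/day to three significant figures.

At the plume center C_max = M/(n_e·A·√(4πDt)), so D = M²/(4πt·(n_e·A·C_max)²).
n_e·A·C_max = 0.43 × 86.6 × 0.0429 = 1.598 kg/m.
D = 57.1²/(4π × 35.8 × 1.598²) = 2.84 m²/day.

2.84 m²/day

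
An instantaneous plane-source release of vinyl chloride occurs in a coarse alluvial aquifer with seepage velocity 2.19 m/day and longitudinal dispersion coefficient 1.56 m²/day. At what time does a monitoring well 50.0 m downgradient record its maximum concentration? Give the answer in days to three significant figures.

22.5 days

For the 1D instantaneous-source solution, setting ∂C/∂t = 0 at fixed x gives v²t² + 2Dt − x² = 0, so t = (√(D² + v²x²) − D)/v².
√(D² + v²x²) = √(1.56² + 2.19² × 50.0²) = 109.5; v² = 4.7961.
t = (109.5 − 1.56)/4.7961 = 22.5 days (vs. the pure-advection estimate x/v = 22.8 d).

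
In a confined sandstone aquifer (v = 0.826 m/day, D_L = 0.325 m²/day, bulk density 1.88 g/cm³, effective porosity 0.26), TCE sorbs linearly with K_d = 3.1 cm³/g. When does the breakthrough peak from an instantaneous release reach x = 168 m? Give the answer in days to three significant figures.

Retardation factor R = 1 + ρ_b·K_d/n = 1 + 1.88 × 3.1/0.26 = 23.42.
Sorption retards both mechanisms: v_R = v/R = 0.03527 m/day, D_R = D/R = 0.01388 m²/day.
Peak time from v_R²t² + 2D_R t − x² = 0: t = (√(D_R² + v_R²x²) − D_R)/v_R².
√(D_R² + v_R²x²) = √(0.01388² + 0.03527² × 168²) = 5.925; v_R² = 0.001244.
t = (5.925 − 0.01388)/0.001244 = 4750 days.

4750 days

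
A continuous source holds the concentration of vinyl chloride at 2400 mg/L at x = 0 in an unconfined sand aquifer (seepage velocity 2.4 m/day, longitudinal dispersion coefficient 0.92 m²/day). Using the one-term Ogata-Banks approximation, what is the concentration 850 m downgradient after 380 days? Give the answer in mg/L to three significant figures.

2380 mg/L

For a continuous step input, C/C₀ ≈ ½·erfc((x−vt)/(2√(Dt))).
vt = 2.4 × 380 = 912 m and 2√(Dt) = 2√(0.92 × 380) = 37.40 m.
Argument (x−vt)/(2√(Dt)) = (850 − 912)/37.40 = -1.658; ½·erfc(-1.658) = 0.9905.
C = 2400 × 0.9905 = 2380 mg/L.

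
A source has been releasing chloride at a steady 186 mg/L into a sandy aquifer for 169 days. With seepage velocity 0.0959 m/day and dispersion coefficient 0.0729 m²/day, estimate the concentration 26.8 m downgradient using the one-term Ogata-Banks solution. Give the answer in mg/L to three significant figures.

3.05 mg/L

For a continuous step input, C/C₀ ≈ ½·erfc((x−vt)/(2√(Dt))).
vt = 0.0959 × 169 = 16.2071 m and 2√(Dt) = 2√(0.0729 × 169) = 7.020 m.
Argument (x−vt)/(2√(Dt)) = (26.8 − 16.2071)/7.020 = 1.509; ½·erfc(1.509) = 0.01642.
C = 186 × 0.01642 = 3.05 mg/L.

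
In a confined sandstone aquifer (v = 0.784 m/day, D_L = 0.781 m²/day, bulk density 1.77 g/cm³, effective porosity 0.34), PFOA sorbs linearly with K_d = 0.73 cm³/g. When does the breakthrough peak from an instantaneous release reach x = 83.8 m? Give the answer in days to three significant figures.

507 days

Retardation factor R = 1 + ρ_b·K_d/n = 1 + 1.77 × 0.73/0.34 = 4.800.
Sorption retards both mechanisms: v_R = v/R = 0.1633 m/day, D_R = D/R = 0.1627 m²/day.
Peak time from v_R²t² + 2D_R t − x² = 0: t = (√(D_R² + v_R²x²) − D_R)/v_R².
√(D_R² + v_R²x²) = √(0.1627² + 0.1633² × 83.8²) = 13.69; v_R² = 0.02667.
t = (13.69 − 0.1627)/0.02667 = 507 days.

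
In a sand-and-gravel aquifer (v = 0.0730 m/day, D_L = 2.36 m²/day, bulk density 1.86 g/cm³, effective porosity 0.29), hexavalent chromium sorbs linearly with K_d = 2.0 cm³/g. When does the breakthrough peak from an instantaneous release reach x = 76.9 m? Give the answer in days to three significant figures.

9680 days

Retardation factor R = 1 + ρ_b·K_d/n = 1 + 1.86 × 2.0/0.29 = 13.83.
Sorption retards both mechanisms: v_R = v/R = 0.005278 m/day, D_R = D/R = 0.1706 m²/day.
Peak time from v_R²t² + 2D_R t − x² = 0: t = (√(D_R² + v_R²x²) − D_R)/v_R².
√(D_R² + v_R²x²) = √(0.1706² + 0.005278² × 76.9²) = 0.4403; v_R² = 2.786e-05.
t = (0.4403 − 0.1706)/2.786e-05 = 9680 days.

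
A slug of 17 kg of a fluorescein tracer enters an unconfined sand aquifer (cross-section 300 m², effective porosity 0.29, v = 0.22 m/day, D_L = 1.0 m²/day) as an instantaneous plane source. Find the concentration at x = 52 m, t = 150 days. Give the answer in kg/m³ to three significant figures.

For an instantaneous plane source, C(x,t) = M/(n_e·A·√(4πDt)) · exp(−(x−vt)²/(4Dt)), with n_e·A the pore (flow) area.
Plume center vt = 0.22 × 150 = 33 m, so the well at 52 m is 19 m downgradient of the peak.
√(4πDt) = 43.42 m, giving peak height M/(n_e·A·√(4πDt)) = 17/(0.29 × 300 × 43.42) = 0.004500 kg/m³.
(x−vt)²/(4Dt) = (19)²/(4 × 1.0 × 150) = 0.6017; exp(−0.6017) = 0.5479.
C = 0.004500 × 0.5479 = 0.00247 kg/m³.

0.00247 kg/m³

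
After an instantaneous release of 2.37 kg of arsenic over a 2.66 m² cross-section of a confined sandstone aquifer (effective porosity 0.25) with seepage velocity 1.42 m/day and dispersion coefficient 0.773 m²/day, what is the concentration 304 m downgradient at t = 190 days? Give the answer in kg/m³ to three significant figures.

0.0113 kg/m³

For an instantaneous plane source, C(x,t) = M/(n_e·A·√(4πDt)) · exp(−(x−vt)²/(4Dt)), with n_e·A the pore (flow) area.
Plume center vt = 1.42 × 190 = 269.8 m, so the well at 304 m is 34.2 m downgradient of the peak.
√(4πDt) = 42.96 m, giving peak height M/(n_e·A·√(4πDt)) = 2.37/(0.25 × 2.66 × 42.96) = 0.08296 kg/m³.
(x−vt)²/(4Dt) = (34.2)²/(4 × 0.773 × 190) = 1.991; exp(−1.991) = 0.1366.
C = 0.08296 × 0.1366 = 0.0113 kg/m³.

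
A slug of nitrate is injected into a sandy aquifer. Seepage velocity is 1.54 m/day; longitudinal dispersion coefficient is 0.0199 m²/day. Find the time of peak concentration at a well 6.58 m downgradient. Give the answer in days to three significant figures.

For the 1D instantaneous-source solution, setting ∂C/∂t = 0 at fixed x gives v²t² + 2Dt − x² = 0, so t = (√(D² + v²x²) − D)/v².
√(D² + v²x²) = √(0.0199² + 1.54² × 6.58²) = 10.13; v² = 2.3716.
t = (10.13 − 0.0199)/2.3716 = 4.26 days (vs. the pure-advection estimate x/v = 4.27 d).

4.26 days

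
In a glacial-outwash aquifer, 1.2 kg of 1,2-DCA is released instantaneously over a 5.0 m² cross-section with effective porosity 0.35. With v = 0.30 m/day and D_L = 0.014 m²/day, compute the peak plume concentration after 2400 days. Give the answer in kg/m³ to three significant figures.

The peak of an instantaneous 1D plume sits at x = vt; there the Gaussian factor is 1 and C_max = M/(n_e·A·√(4πDt)), where n_e·A is the pore area the mass is dissolved in.
√(4πDt) = √(4π × 0.014 × 2400) = 20.55 m, so C_max = 1.2/(0.35 × 5.0 × 20.55) = 0.0334 kg/m³.

0.0334 kg/m³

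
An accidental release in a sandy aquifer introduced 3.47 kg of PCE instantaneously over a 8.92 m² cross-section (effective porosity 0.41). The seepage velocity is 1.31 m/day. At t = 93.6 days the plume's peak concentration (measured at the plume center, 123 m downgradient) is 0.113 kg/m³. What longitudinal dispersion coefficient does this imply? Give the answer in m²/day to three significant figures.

0.0599 m²/day

At the plume center C_max = M/(n_e·A·√(4πDt)), so D = M²/(4πt·(n_e·A·C_max)²).
n_e·A·C_max = 0.41 × 8.92 × 0.113 = 0.4133 kg/m.
D = 3.47²/(4π × 93.6 × 0.4133²) = 0.0599 m²/day.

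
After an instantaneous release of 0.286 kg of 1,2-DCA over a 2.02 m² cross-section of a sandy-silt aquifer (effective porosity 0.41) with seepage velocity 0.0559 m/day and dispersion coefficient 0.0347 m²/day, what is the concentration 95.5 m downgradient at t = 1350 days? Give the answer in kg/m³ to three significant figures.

For an instantaneous plane source, C(x,t) = M/(n_e·A·√(4πDt)) · exp(−(x−vt)²/(4Dt)), with n_e·A the pore (flow) area.
Plume center vt = 0.0559 × 1350 = 75.465 m, so the well at 95.5 m is 20.035 m downgradient of the peak.
√(4πDt) = 24.26 m, giving peak height M/(n_e·A·√(4πDt)) = 0.286/(0.41 × 2.02 × 24.26) = 0.01423 kg/m³.
(x−vt)²/(4Dt) = (20.035)²/(4 × 0.0347 × 1350) = 2.142; exp(−2.142) = 0.1174.
C = 0.01423 × 0.1174 = 0.00167 kg/m³.

0.00167 kg/m³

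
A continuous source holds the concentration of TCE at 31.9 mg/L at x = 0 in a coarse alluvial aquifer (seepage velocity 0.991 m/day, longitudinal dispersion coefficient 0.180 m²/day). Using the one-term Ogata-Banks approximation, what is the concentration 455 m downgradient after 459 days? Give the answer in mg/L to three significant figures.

For a continuous step input, C/C₀ ≈ ½·erfc((x−vt)/(2√(Dt))).
vt = 0.991 × 459 = 454.869 m and 2√(Dt) = 2√(0.180 × 459) = 18.18 m.
Argument (x−vt)/(2√(Dt)) = (455 − 454.869)/18.18 = 0.007206; ½·erfc(0.007206) = 0.4959.
C = 31.9 × 0.4959 = 15.8 mg/L.

15.8 mg/L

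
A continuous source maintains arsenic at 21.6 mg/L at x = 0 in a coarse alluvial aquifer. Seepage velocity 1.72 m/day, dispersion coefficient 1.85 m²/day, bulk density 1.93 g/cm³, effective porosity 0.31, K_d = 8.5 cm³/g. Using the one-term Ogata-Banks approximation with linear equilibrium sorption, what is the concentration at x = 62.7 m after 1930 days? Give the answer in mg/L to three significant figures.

Retardation factor R = 1 + ρ_b·K_d/n = 1 + 1.93 × 8.5/0.31 = 53.92.
Sorption retards both mechanisms: v_R = v/R = 0.03190 m/day, D_R = D/R = 0.03431 m²/day.
v_R·t = 0.03190 × 1930 = 61.567 m; 2√(D_R t) = 16.27 m; argument = (62.7 − 61.567)/16.27 = 0.06964.
C = C₀ × ½·erfc(0.06964) = 21.6 × 0.4608 = 9.95 mg/L.

9.95 mg/L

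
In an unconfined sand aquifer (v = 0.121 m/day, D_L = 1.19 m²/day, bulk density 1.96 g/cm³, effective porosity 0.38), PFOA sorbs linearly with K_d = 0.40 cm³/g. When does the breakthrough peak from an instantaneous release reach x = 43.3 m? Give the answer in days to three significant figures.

875 days

Retardation factor R = 1 + ρ_b·K_d/n = 1 + 1.96 × 0.40/0.38 = 3.063.
Sorption retards both mechanisms: v_R = v/R = 0.03950 m/day, D_R = D/R = 0.3885 m²/day.
Peak time from v_R²t² + 2D_R t − x² = 0: t = (√(D_R² + v_R²x²) − D_R)/v_R².
√(D_R² + v_R²x²) = √(0.3885² + 0.03950² × 43.3²) = 1.754; v_R² = 0.001560.
t = (1.754 − 0.3885)/0.001560 = 875 days.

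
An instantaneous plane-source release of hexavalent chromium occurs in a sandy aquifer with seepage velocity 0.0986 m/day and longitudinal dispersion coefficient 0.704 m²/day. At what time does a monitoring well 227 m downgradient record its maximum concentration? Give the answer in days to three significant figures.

For the 1D instantaneous-source solution, setting ∂C/∂t = 0 at fixed x gives v²t² + 2Dt − x² = 0, so t = (√(D² + v²x²) − D)/v².
√(D² + v²x²) = √(0.704² + 0.0986² × 227²) = 22.39; v² = 0.00972196.
t = (22.39 − 0.704)/0.00972196 = 2230 days (vs. the pure-advection estimate x/v = 2300 d).

2230 days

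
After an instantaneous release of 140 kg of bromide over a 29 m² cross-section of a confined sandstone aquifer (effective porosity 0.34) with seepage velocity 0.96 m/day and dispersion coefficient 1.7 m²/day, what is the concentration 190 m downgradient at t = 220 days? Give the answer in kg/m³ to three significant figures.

0.153 kg/m³

For an instantaneous plane source, C(x,t) = M/(n_e·A·√(4πDt)) · exp(−(x−vt)²/(4Dt)), with n_e·A the pore (flow) area.
Plume center vt = 0.96 × 220 = 211.2 m, so the well at 190 m is 21.2 m upgradient of the peak.
√(4πDt) = 68.56 m, giving peak height M/(n_e·A·√(4πDt)) = 140/(0.34 × 29 × 68.56) = 0.2071 kg/m³.
(x−vt)²/(4Dt) = (-21.2)²/(4 × 1.7 × 220) = 0.3004; exp(−0.3004) = 0.7405.
C = 0.2071 × 0.7405 = 0.153 kg/m³.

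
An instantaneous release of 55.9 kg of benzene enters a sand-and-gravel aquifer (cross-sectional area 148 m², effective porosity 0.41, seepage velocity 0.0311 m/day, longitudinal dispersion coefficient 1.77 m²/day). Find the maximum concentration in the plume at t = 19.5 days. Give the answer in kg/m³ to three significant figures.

The peak of an instantaneous 1D plume sits at x = vt; there the Gaussian factor is 1 and C_max = M/(n_e·A·√(4πDt)), where n_e·A is the pore area the mass is dissolved in.
√(4πDt) = √(4π × 1.77 × 19.5) = 20.83 m, so C_max = 55.9/(0.41 × 148 × 20.83) = 0.0442 kg/m³.

0.0442 kg/m³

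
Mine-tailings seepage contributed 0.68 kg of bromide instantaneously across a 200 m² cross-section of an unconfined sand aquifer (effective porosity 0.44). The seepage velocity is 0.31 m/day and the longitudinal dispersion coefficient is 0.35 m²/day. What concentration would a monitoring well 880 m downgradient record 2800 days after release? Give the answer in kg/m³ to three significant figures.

6.71e-05 kg/m³

For an instantaneous plane source, C(x,t) = M/(n_e·A·√(4πDt)) · exp(−(x−vt)²/(4Dt)), with n_e·A the pore (flow) area.
Plume center vt = 0.31 × 2800 = 868 m, so the well at 880 m is 12 m downgradient of the peak.
√(4πDt) = 111.0 m, giving peak height M/(n_e·A·√(4πDt)) = 0.68/(0.44 × 200 × 111.0) = 6.962e-05 kg/m³.
(x−vt)²/(4Dt) = (12)²/(4 × 0.35 × 2800) = 0.03673; exp(−0.03673) = 0.9639.
C = 6.962e-05 × 0.9639 = 6.71e-05 kg/m³.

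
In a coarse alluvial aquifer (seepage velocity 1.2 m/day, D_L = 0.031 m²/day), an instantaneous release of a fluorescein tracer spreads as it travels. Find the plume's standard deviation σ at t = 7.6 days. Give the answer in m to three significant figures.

Dispersive spreading gives a Gaussian with σ² = 2Dt; advection only shifts the center.
σ = √(2 × 0.031 × 7.6) = 0.686 m.

0.686 m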